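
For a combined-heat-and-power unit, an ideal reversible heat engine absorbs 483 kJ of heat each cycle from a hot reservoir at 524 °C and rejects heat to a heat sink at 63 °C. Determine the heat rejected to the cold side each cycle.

Q_C ≈ 204 kJ

T_H = 524 °C → 524 + 273.15 = 797.15 K.
T_C = 63 °C → 63 + 273.15 = 336.15 K.
η_rev = 1 − T_C/T_H = 1 − 336.15/797.15 = 0.5783.
For a reversible cycle Q_C/Q_H = T_C/T_H, so Q_C = 483 × 336.15/797.15 = 204 kJ.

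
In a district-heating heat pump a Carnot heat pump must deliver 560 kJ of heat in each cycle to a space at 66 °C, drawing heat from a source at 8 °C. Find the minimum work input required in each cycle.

W_in ≈ 95.8 kJ

T_H = 66 °C → 66 + 273.15 = 339.15 K.
T_C = 8 °C → 8 + 273.15 = 281.15 K.
For a reversible heat pump, COP_HP = T_H/(T_H − T_C) = 339.15/58.00 = 5.8474.
W = Q_H/COP_HP = 560/5.8474 = 95.8 kJ.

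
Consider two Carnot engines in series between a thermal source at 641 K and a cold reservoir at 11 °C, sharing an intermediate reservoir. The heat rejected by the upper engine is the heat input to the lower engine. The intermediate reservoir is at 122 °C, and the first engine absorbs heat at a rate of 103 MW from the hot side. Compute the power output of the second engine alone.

T_C = 11 °C → 11 + 273.15 = 284.15 K.
T_m = 122 °C → 122 + 273.15 = 395.15 K.
Heat entering the second stage: Q_m = Q_H·(T_m/T_H) = 103 × 395.15/641.00 = 63.50 MW.
Second-stage efficiency η₂ = 1 − T_C/T_m = 1 − 284.15/395.15 = 0.2809, so W₂ = η₂·Q_m = 17.84 MW.

Ẇ₂ ≈ 17.84 MW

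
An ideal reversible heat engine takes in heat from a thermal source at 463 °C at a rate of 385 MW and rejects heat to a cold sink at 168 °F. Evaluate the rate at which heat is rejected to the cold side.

T_H = 463 °C → 463 + 273.15 = 736.15 K.
T_C = 168 °F → (168 − 32) × 5/9 = 75.56 °C = 348.71 K.
η_rev = 1 − T_C/T_H = 1 − 348.71/736.15 = 0.5263.
For a reversible cycle Q_C/Q_H = T_C/T_H, so Q_C = 385 × 348.71/736.15 = 182.4 MW.

Q̇_C ≈ 182.4 MW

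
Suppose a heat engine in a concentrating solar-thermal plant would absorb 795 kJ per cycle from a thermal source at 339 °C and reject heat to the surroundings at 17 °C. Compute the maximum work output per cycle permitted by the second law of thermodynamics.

W_max ≈ 418.2 kJ

T_H = 339 °C → 339 + 273.15 = 612.15 K.
T_C = 17 °C → 17 + 273.15 = 290.15 K.
No engine can exceed the Carnot limit: η_max = 1 − T_C/T_H = 1 − 290.15/612.15 = 0.5260.
W_max = η_max · Q_H = 0.5260 × 795 = 418.2 kJ.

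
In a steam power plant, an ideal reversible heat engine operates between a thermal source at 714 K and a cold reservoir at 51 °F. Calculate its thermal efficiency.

η ≈ 0.603

T_C = 51 °F → (51 − 32) × 5/9 = 10.56 °C = 283.71 K.
η_rev = 1 − T_C/T_H = 1 − 283.71/714.00 = 0.603.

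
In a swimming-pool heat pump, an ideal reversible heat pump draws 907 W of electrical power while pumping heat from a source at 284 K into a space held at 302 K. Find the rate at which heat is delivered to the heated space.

For a reversible heat pump, COP_HP = T_H/(T_H − T_C) = 302.00/18.00 = 16.7778.
Q_H = COP_HP · W = 16.7778 × 907 = 15220 W.

Q̇_H ≈ 15220 W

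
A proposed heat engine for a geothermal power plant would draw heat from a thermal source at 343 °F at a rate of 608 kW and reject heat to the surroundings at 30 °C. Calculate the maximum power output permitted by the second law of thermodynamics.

Ẇ_max ≈ 195 kW

T_H = 343 °F → (343 − 32) × 5/9 = 172.78 °C = 445.93 K.
T_C = 30 °C → 30 + 273.15 = 303.15 K.
By the Carnot theorem, η_max = 1 − T_C/T_H = 1 − 303.15/445.93 = 0.3202.
W_max = η_max · Q_H = 0.3202 × 608 = 195 kW.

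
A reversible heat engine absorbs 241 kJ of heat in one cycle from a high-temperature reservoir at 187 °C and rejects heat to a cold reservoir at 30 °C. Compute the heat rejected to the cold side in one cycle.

Q_C ≈ 159 kJ

T_H = 187 °C → 187 + 273.15 = 460.15 K.
T_C = 30 °C → 30 + 273.15 = 303.15 K.
The Carnot efficiency is η = 1 − T_C/T_H = 1 − 303.15/460.15 = 0.3412.
For a reversible cycle Q_C/Q_H = T_C/T_H, so Q_C = 241 × 303.15/460.15 = 159 kJ.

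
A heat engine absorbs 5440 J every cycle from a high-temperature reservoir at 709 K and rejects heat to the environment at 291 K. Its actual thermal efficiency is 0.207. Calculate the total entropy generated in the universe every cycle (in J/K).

W = η·Q_H = 0.207 × 5440 = 1126 J, so Q_C = Q_H − W = 4314 J.
Reservoir entropy changes: ΔS_H = −Q_H/T_H = −5440/709.00 = -7.673 J/K and ΔS_C = +Q_C/T_C = 4314/291.00 = 14.82 J/K.
ΔS_univ = −Q_H/T_H + Q_C/T_C = 7.15 J/K (> 0, since η = 0.207 < η_Carnot = 0.590).

ΔS_univ ≈ 7.15 J/K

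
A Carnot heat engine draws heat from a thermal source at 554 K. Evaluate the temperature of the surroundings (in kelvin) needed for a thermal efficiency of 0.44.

From η = 1 − T_C/T_H, T_C = T_H·(1 − η) = 554.00 × (1 − 0.44) = 310 K.

T_C ≈ 310 K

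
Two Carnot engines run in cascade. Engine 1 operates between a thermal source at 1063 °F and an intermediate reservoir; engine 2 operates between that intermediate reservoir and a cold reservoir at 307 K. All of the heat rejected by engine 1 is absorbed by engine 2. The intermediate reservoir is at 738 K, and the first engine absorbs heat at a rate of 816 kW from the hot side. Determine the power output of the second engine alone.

T_H = 1063 °F → (1063 − 32) × 5/9 = 572.78 °C = 845.93 K.
Heat entering the second stage: Q_m = Q_H·(T_m/T_H) = 816 × 738.00/845.93 = 712 kW.
Second-stage efficiency η₂ = 1 − T_C/T_m = 1 − 307.00/738.00 = 0.5840, so W₂ = η₂·Q_m = 416 kW.

Ẇ₂ ≈ 416 kW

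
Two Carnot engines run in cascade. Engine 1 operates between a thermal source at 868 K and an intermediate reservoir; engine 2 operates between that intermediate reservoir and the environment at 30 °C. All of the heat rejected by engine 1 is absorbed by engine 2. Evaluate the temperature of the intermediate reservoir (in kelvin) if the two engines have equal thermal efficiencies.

T_m ≈ 513.0 K

T_C = 30 °C → 30 + 273.15 = 303.15 K.
Equal efficiencies require 1 − T_m/T_H = 1 − T_C/T_m, i.e. T_m/T_H = T_C/T_m, so T_m = √(T_H·T_C) = √(868.00 × 303.15) = 513.0 K.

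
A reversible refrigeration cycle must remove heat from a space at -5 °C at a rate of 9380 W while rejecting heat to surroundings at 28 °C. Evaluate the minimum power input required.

Ẇ_in ≈ 1154 W

T_H = 28 °C → 28 + 273.15 = 301.15 K.
T_C = -5 °C → -5 + 273.15 = 268.15 K.
COP_R = T_C/(T_H − T_C) = 268.15/33.00 = 8.1258.
W = Q_C/COP_R = 9380/8.1258 = 1154 W.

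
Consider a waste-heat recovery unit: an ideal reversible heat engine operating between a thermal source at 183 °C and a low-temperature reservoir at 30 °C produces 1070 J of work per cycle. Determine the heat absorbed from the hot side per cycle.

Q_H ≈ 3190 J

T_H = 183 °C → 183 + 273.15 = 456.15 K.
T_C = 30 °C → 30 + 273.15 = 303.15 K.
η_rev = 1 − T_C/T_H = 1 − 303.15/456.15 = 0.3354.
Q_H = W/η = 1070/0.3354 = 3190 J.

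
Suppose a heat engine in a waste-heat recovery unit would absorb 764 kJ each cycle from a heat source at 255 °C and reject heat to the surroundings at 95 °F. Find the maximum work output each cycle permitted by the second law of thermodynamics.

W_max ≈ 318 kJ

T_H = 255 °C → 255 + 273.15 = 528.15 K.
T_C = 95 °F → (95 − 32) × 5/9 = 35.00 °C = 308.15 K.
No engine can exceed the Carnot limit: η_max = 1 − T_C/T_H = 1 − 308.15/528.15 = 0.4165.
W_max = η_max · Q_H = 0.4165 × 764 = 318 kJ.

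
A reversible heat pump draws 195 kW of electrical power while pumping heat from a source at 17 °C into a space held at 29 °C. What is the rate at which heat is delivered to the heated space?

T_H = 29 °C → 29 + 273.15 = 302.15 K.
T_C = 17 °C → 17 + 273.15 = 290.15 K.
The Carnot heat-pump COP is COP_HP = T_H/(T_H − T_C) = 302.15/12.00 = 25.1792.
Q_H = COP_HP · W = 25.1792 × 195 = 4910 kW.

Q̇_H ≈ 4910 kW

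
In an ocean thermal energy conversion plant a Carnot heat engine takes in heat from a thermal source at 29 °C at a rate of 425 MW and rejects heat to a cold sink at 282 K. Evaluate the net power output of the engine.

Ẇ ≈ 28.34 MW

T_H = 29 °C → 29 + 273.15 = 302.15 K.
η_rev = 1 − T_C/T_H = 1 − 282.00/302.15 = 0.0667.
W = η·Q_H = 0.0667 × 425 = 28.34 MW.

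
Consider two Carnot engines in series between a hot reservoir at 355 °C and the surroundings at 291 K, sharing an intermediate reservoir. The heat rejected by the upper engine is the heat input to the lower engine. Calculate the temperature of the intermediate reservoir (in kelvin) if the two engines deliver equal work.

T_m ≈ 459.6 K

T_H = 355 °C → 355 + 273.15 = 628.15 K.
For reversible stages Q_m = Q_H·(T_m/T_H). Setting W₁ = Q_H(1 − T_m/T_H) equal to W₂ = Q_m(1 − T_C/T_m) = Q_H·(T_m − T_C)/T_H gives T_H − T_m = T_m − T_C, so T_m = (T_H + T_C)/2 = (628.15 + 291.00)/2 = 459.6 K.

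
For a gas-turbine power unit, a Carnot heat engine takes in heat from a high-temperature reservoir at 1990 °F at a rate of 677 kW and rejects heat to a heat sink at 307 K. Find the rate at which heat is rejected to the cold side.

T_H = 1990 °F → (1990 − 32) × 5/9 = 1087.78 °C = 1360.93 K.
Carnot efficiency: η = 1 − T_C/T_H = 1 − 307.00/1360.93 = 0.7744.
For a reversible cycle Q_C/Q_H = T_C/T_H, so Q_C = 677 × 307.00/1360.93 = 152.7 kW.

Q̇_C ≈ 152.7 kW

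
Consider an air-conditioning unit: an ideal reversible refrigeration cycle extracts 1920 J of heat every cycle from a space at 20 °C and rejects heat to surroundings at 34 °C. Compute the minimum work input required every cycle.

T_H = 34 °C → 34 + 273.15 = 307.15 K.
T_C = 20 °C → 20 + 273.15 = 293.15 K.
The reversible coefficient of performance is COP_R = T_C/(T_H − T_C) = 293.15/14.00 = 20.9393.
W = Q_C/COP_R = 1920/20.9393 = 91.69 J.

W_in ≈ 91.69 J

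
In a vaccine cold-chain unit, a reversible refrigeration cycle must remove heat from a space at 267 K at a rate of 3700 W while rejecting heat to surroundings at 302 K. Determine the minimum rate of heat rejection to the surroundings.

For a reversible cycle Q_H/Q_C = T_H/T_C, so Q_H = Q_C·T_H/T_C = 3700 × 302.00/267.00 = 4190 W.

Q̇_H ≈ 4190 W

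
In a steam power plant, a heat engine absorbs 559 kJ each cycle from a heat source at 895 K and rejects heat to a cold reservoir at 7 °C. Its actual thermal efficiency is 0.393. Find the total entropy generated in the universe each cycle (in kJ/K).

ΔS_univ ≈ 0.5866 kJ/K

T_C = 7 °C → 7 + 273.15 = 280.15 K.
W = η·Q_H = 0.393 × 559 = 219.7 kJ, so Q_C = Q_H − W = 339.3 kJ.
Reservoir entropy changes: ΔS_H = −Q_H/T_H = −559/895.00 = -0.6246 kJ/K and ΔS_C = +Q_C/T_C = 339.3/280.15 = 1.211 kJ/K.
ΔS_univ = −Q_H/T_H + Q_C/T_C = 0.5866 kJ/K (> 0, since η = 0.393 < η_Carnot = 0.687).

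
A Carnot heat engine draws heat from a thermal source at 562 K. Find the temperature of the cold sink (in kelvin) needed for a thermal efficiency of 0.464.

T_C ≈ 301 K

From η = 1 − T_C/T_H, T_C = T_H·(1 − η) = 562.00 × (1 − 0.464) = 301 K.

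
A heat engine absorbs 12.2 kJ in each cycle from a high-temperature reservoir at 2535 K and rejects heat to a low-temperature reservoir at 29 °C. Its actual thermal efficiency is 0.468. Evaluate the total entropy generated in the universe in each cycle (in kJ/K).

ΔS_univ ≈ 0.0167 kJ/K

T_C = 29 °C → 29 + 273.15 = 302.15 K.
W = η·Q_H = 0.468 × 12.2 = 5.710 kJ, so Q_C = Q_H − W = 6.490 kJ.
Entropy balance on the reservoirs: −Q_H/T_H = -0.004813 kJ/K, +Q_C/T_C = 0.02148 kJ/K.
ΔS_univ = −Q_H/T_H + Q_C/T_C = 0.0167 kJ/K (> 0, since η = 0.468 < η_Carnot = 0.881).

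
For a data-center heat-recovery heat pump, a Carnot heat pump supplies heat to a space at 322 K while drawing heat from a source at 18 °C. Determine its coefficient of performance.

COP_HP ≈ 10.4

T_C = 18 °C → 18 + 273.15 = 291.15 K.
For a reversible heat pump, COP_HP = T_H/(T_H − T_C) = 322.00/(322.00 − 291.15) = 10.4.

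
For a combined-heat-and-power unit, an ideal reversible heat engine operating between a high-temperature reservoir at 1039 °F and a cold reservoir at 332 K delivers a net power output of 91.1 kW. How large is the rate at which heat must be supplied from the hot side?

T_H = 1039 °F → (1039 − 32) × 5/9 = 559.44 °C = 832.59 K.
Since the cycle is reversible, η = 1 − T_C/T_H = 1 − 332.00/832.59 = 0.6012.
Q_H = W/η = 91.1/0.6012 = 152 kW.

Q̇_H ≈ 152 kW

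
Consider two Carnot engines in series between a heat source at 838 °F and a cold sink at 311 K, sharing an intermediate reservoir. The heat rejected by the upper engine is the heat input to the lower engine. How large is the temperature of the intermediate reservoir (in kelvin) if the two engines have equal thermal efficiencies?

T_H = 838 °F → (838 − 32) × 5/9 = 447.78 °C = 720.93 K.
Equal efficiencies require 1 − T_m/T_H = 1 − T_C/T_m, i.e. T_m/T_H = T_C/T_m, so T_m = √(T_H·T_C) = √(720.93 × 311.00) = 473.5 K.

T_m ≈ 473.5 K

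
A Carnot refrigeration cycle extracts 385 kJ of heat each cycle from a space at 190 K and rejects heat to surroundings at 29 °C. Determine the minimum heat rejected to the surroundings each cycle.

T_H = 29 °C → 29 + 273.15 = 302.15 K.
For a reversible cycle Q_H/Q_C = T_H/T_C, so Q_H = Q_C·T_H/T_C = 385 × 302.15/190.00 = 612 kJ.

Q_H ≈ 612 kJ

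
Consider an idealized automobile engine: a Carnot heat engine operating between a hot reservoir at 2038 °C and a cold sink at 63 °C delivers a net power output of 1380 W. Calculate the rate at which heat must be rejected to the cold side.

Q̇_C ≈ 235 W

T_H = 2038 °C → 2038 + 273.15 = 2311.15 K.
T_C = 63 °C → 63 + 273.15 = 336.15 K.
For a reversible engine, η = 1 − T_C/T_H = 1 − 336.15/2311.15 = 0.8546.
Since Q_C/Q_H = T_C/T_H and Q_H = W/η, Q_C = W·T_C/(T_H − T_C) = 1380 × 336.15/1975.00 = 235 W.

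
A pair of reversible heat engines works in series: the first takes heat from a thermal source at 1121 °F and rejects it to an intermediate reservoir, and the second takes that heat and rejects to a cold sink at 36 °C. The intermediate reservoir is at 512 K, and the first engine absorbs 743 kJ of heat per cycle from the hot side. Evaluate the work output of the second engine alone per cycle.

W₂ ≈ 172 kJ

T_H = 1121 °F → (1121 − 32) × 5/9 = 605.00 °C = 878.15 K.
T_C = 36 °C → 36 + 273.15 = 309.15 K.
Heat entering the second stage: Q_m = Q_H·(T_m/T_H) = 743 × 512.00/878.15 = 433 kJ.
Second-stage efficiency η₂ = 1 − T_C/T_m = 1 − 309.15/512.00 = 0.3962, so W₂ = η₂·Q_m = 172 kJ.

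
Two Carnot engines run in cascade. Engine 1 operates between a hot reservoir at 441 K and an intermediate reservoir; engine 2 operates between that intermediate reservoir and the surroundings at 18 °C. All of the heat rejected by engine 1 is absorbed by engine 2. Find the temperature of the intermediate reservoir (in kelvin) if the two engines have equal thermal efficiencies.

T_m ≈ 358 K

T_C = 18 °C → 18 + 273.15 = 291.15 K.
Equal efficiencies require 1 − T_m/T_H = 1 − T_C/T_m, i.e. T_m/T_H = T_C/T_m, so T_m = √(T_H·T_C) = √(441.00 × 291.15) = 358 K.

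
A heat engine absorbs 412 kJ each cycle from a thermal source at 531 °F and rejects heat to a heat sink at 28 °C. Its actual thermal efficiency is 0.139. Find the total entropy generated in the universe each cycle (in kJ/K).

T_H = 531 °F → (531 − 32) × 5/9 = 277.22 °C = 550.37 K.
T_C = 28 °C → 28 + 273.15 = 301.15 K.
W = η·Q_H = 0.139 × 412 = 57.27 kJ, so Q_C = Q_H − W = 354.7 kJ.
Entropy balance on the reservoirs: −Q_H/T_H = -0.7486 kJ/K, +Q_C/T_C = 1.178 kJ/K.
ΔS_univ = −Q_H/T_H + Q_C/T_C = 0.4293 kJ/K (> 0, since η = 0.139 < η_Carnot = 0.453).

ΔS_univ ≈ 0.4293 kJ/K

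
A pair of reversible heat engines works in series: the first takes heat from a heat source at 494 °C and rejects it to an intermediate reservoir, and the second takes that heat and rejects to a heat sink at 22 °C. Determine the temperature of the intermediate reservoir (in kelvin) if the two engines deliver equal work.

T_m ≈ 531 K

T_H = 494 °C → 494 + 273.15 = 767.15 K.
T_C = 22 °C → 22 + 273.15 = 295.15 K.
For reversible stages Q_m = Q_H·(T_m/T_H). Setting W₁ = Q_H(1 − T_m/T_H) equal to W₂ = Q_m(1 − T_C/T_m) = Q_H·(T_m − T_C)/T_H gives T_H − T_m = T_m − T_C, so T_m = (T_H + T_C)/2 = (767.15 + 295.15)/2 = 531 K.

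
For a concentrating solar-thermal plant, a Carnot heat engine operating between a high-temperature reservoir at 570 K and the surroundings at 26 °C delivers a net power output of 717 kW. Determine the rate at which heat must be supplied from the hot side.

Q̇_H ≈ 1510 kW

T_C = 26 °C → 26 + 273.15 = 299.15 K.
Since the cycle is reversible, η = 1 − T_C/T_H = 1 − 299.15/570.00 = 0.4752.
Q_H = W/η = 717/0.4752 = 1510 kW.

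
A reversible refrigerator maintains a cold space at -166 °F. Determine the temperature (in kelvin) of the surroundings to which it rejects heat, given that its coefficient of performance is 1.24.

T_H ≈ 294.7 K

T_C = -166 °F → (-166 − 32) × 5/9 = -110.00 °C = 163.15 K.
COP_R = T_C/(T_H − T_C) ⇒ T_H = T_C·(1 + 1/COP_R) = 163.15 × (1 + 1/1.24) = 294.7 K.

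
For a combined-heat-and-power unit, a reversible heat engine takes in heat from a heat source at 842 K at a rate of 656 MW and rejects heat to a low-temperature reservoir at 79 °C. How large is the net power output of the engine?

T_C = 79 °C → 79 + 273.15 = 352.15 K.
η_rev = 1 − T_C/T_H = 1 − 352.15/842.00 = 0.5818.
W = η·Q_H = 0.5818 × 656 = 382 MW.

Ẇ ≈ 382 MW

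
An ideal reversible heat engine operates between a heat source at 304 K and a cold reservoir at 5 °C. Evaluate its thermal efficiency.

η ≈ 0.0850

T_C = 5 °C → 5 + 273.15 = 278.15 K.
Carnot efficiency: η = 1 − T_C/T_H = 1 − 278.15/304.00 = 0.0850.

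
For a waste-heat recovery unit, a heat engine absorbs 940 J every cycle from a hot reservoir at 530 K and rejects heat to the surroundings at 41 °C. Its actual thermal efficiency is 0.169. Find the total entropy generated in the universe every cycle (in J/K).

ΔS_univ ≈ 0.713 J/K

T_C = 41 °C → 41 + 273.15 = 314.15 K.
W = η·Q_H = 0.169 × 940 = 158.9 J, so Q_C = Q_H − W = 781.1 J.
Entropy balance on the reservoirs: −Q_H/T_H = -1.774 J/K, +Q_C/T_C = 2.487 J/K.
ΔS_univ = −Q_H/T_H + Q_C/T_C = 0.713 J/K (> 0, since η = 0.169 < η_Carnot = 0.407).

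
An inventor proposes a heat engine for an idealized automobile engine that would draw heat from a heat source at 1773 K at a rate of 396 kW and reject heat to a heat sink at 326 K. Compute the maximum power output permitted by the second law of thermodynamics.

No engine can exceed the Carnot limit: η_max = 1 − T_C/T_H = 1 − 326.00/1773.00 = 0.8161.
W_max = η_max · Q_H = 0.8161 × 396 = 323.2 kW.

Ẇ_max ≈ 323.2 kW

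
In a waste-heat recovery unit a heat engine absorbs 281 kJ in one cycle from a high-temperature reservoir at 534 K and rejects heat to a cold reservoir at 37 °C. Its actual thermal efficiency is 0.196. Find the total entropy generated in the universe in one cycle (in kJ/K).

T_C = 37 °C → 37 + 273.15 = 310.15 K.
W = η·Q_H = 0.196 × 281 = 55.08 kJ, so Q_C = Q_H − W = 225.9 kJ.
Reservoir entropy changes: ΔS_H = −Q_H/T_H = −281/534.00 = -0.5262 kJ/K and ΔS_C = +Q_C/T_C = 225.9/310.15 = 0.7284 kJ/K.
ΔS_univ = −Q_H/T_H + Q_C/T_C = 0.202 kJ/K (> 0, since η = 0.196 < η_Carnot = 0.419).

ΔS_univ ≈ 0.202 kJ/K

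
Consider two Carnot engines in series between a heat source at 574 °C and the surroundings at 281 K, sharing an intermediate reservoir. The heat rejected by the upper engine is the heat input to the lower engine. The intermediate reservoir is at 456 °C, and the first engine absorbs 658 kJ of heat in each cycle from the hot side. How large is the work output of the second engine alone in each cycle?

W₂ ≈ 348 kJ

T_H = 574 °C → 574 + 273.15 = 847.15 K.
T_m = 456 °C → 456 + 273.15 = 729.15 K.
Heat entering the second stage: Q_m = Q_H·(T_m/T_H) = 658 × 729.15/847.15 = 566 kJ.
Second-stage efficiency η₂ = 1 − T_C/T_m = 1 − 281.00/729.15 = 0.6146, so W₂ = η₂·Q_m = 348 kJ.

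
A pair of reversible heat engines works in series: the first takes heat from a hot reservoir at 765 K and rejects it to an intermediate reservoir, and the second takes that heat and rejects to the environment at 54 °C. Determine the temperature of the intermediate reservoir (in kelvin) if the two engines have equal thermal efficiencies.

T_C = 54 °C → 54 + 273.15 = 327.15 K.
Equal efficiencies require 1 − T_m/T_H = 1 − T_C/T_m, i.e. T_m/T_H = T_C/T_m, so T_m = √(T_H·T_C) = √(765.00 × 327.15) = 500 K.

T_m ≈ 500 K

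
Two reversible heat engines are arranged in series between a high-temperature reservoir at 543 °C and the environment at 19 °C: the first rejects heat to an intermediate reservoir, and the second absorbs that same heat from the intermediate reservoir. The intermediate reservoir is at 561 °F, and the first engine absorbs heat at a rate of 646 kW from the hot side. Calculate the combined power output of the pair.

Ẇ_total ≈ 415 kW

T_H = 543 °C → 543 + 273.15 = 816.15 K.
T_C = 19 °C → 19 + 273.15 = 292.15 K.
Two reversible stages in series are equivalent to a single Carnot engine between T_H and T_C, so η_total = 1 − T_C/T_H = 1 − 292.15/816.15 = 0.6420.
W_total = η_total · Q_H = 0.6420 × 646 = 415 kW.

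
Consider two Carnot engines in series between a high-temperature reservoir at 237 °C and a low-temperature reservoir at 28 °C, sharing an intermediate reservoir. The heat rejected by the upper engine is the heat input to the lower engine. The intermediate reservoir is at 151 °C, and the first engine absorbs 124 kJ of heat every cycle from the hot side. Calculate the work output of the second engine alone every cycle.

W₂ ≈ 29.90 kJ

T_H = 237 °C → 237 + 273.15 = 510.15 K.
T_C = 28 °C → 28 + 273.15 = 301.15 K.
T_m = 151 °C → 151 + 273.15 = 424.15 K.
Heat entering the second stage: Q_m = Q_H·(T_m/T_H) = 124 × 424.15/510.15 = 103.1 kJ.
Second-stage efficiency η₂ = 1 − T_C/T_m = 1 − 301.15/424.15 = 0.2900, so W₂ = η₂·Q_m = 29.90 kJ.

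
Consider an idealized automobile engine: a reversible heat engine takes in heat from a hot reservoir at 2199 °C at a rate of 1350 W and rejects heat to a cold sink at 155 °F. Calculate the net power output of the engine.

T_H = 2199 °C → 2199 + 273.15 = 2472.15 K.
T_C = 155 °F → (155 − 32) × 5/9 = 68.33 °C = 341.48 K.
For a reversible engine, η = 1 − T_C/T_H = 1 − 341.48/2472.15 = 0.8619.
W = η·Q_H = 0.8619 × 1350 = 1160 W.

Ẇ ≈ 1160 W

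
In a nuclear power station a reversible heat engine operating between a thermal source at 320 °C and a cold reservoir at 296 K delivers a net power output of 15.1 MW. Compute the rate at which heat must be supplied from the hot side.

Q̇_H ≈ 30.1 MW

T_H = 320 °C → 320 + 273.15 = 593.15 K.
Carnot efficiency: η = 1 − T_C/T_H = 1 − 296.00/593.15 = 0.5010.
Q_H = W/η = 15.1/0.5010 = 30.1 MW.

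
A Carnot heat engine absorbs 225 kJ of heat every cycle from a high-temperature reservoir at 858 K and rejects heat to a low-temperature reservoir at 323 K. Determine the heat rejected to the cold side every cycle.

Q_C ≈ 84.7 kJ

Carnot efficiency: η = 1 − T_C/T_H = 1 − 323.00/858.00 = 0.6235.
For a reversible cycle Q_C/Q_H = T_C/T_H, so Q_C = 225 × 323.00/858.00 = 84.7 kJ.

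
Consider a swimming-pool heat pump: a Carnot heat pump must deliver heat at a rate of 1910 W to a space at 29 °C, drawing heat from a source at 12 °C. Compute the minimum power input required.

T_H = 29 °C → 29 + 273.15 = 302.15 K.
T_C = 12 °C → 12 + 273.15 = 285.15 K.
The Carnot heat-pump COP is COP_HP = T_H/(T_H − T_C) = 302.15/17.00 = 17.7735.
W = Q_H/COP_HP = 1910/17.7735 = 107 W.

Ẇ_in ≈ 107 W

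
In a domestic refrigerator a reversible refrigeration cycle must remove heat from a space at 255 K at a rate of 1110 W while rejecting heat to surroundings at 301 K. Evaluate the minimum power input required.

Ẇ_in ≈ 200 W

Carnot COP: COP_R = T_C/(T_H − T_C) = 255.00/46.00 = 5.5435.
W = Q_C/COP_R = 1110/5.5435 = 200 W.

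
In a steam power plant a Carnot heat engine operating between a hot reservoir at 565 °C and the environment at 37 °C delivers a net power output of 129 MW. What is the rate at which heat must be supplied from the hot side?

Q̇_H ≈ 205 MW

T_H = 565 °C → 565 + 273.15 = 838.15 K.
T_C = 37 °C → 37 + 273.15 = 310.15 K.
Carnot efficiency: η = 1 − T_C/T_H = 1 − 310.15/838.15 = 0.6300.
Q_H = W/η = 129/0.6300 = 205 MW.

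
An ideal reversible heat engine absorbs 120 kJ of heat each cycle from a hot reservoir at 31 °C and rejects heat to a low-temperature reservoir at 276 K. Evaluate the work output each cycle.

W ≈ 11.11 kJ

T_H = 31 °C → 31 + 273.15 = 304.15 K.
For a reversible engine, η = 1 − T_C/T_H = 1 − 276.00/304.15 = 0.0926.
W = η·Q_H = 0.0926 × 120 = 11.11 kJ.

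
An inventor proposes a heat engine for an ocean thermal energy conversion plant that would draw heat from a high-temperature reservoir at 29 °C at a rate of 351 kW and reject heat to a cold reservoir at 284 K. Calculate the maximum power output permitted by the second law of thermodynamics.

T_H = 29 °C → 29 + 273.15 = 302.15 K.
The second-law ceiling is the Carnot efficiency, η_max = 1 − T_C/T_H = 1 − 284.00/302.15 = 0.0601.
W_max = η_max · Q_H = 0.0601 × 351 = 21.1 kW.

Ẇ_max ≈ 21.1 kW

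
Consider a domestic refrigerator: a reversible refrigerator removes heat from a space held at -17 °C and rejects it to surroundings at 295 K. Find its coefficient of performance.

COP_R ≈ 6.59

T_C = -17 °C → -17 + 273.15 = 256.15 K.
COP_R = T_C/(T_H − T_C) = 256.15/(295.00 − 256.15) = 6.59.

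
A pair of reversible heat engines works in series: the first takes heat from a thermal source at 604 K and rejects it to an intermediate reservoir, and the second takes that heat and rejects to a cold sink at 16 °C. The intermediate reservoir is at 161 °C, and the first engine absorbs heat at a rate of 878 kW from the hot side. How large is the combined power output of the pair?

Ẇ_total ≈ 458 kW

T_C = 16 °C → 16 + 273.15 = 289.15 K.
Two reversible stages in series are equivalent to a single Carnot engine between T_H and T_C, so η_total = 1 − T_C/T_H = 1 − 289.15/604.00 = 0.5213.
W_total = η_total · Q_H = 0.5213 × 878 = 458 kW.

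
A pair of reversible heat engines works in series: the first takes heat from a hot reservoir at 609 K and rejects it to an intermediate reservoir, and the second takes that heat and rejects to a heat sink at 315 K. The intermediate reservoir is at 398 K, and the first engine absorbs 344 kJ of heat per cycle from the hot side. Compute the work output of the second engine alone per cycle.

Heat entering the second stage: Q_m = Q_H·(T_m/T_H) = 344 × 398.00/609.00 = 225 kJ.
Second-stage efficiency η₂ = 1 − T_C/T_m = 1 − 315.00/398.00 = 0.2085, so W₂ = η₂·Q_m = 46.9 kJ.

W₂ ≈ 46.9 kJ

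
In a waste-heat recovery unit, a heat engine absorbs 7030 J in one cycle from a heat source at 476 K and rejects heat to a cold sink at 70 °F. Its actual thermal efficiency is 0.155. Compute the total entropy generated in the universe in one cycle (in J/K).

ΔS_univ ≈ 5.42 J/K

T_C = 70 °F → (70 − 32) × 5/9 = 21.11 °C = 294.26 K.
W = η·Q_H = 0.155 × 7030 = 1090 J, so Q_C = Q_H − W = 5940 J.
The hot reservoir loses entropy Q_H/T_H = 7030/476.00 = 14.77 J/K; the cold reservoir gains Q_C/T_C = 5940/294.26 = 20.19 J/K.
ΔS_univ = −Q_H/T_H + Q_C/T_C = 5.42 J/K (> 0, since η = 0.155 < η_Carnot = 0.382).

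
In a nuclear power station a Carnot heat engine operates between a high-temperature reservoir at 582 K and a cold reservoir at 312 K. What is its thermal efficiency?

For a reversible engine, η = 1 − T_C/T_H = 1 − 312.00/582.00 = 0.464.

η ≈ 0.464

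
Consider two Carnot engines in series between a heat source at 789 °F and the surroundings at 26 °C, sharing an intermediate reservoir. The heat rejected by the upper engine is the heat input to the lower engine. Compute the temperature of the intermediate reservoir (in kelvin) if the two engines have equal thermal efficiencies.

T_H = 789 °F → (789 − 32) × 5/9 = 420.56 °C = 693.71 K.
T_C = 26 °C → 26 + 273.15 = 299.15 K.
Equal efficiencies require 1 − T_m/T_H = 1 − T_C/T_m, i.e. T_m/T_H = T_C/T_m, so T_m = √(T_H·T_C) = √(693.71 × 299.15) = 455.5 K.

T_m ≈ 455.5 K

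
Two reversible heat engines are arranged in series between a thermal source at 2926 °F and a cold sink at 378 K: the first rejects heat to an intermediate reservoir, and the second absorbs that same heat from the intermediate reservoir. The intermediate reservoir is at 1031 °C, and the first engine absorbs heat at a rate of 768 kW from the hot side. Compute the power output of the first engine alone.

T_H = 2926 °F → (2926 − 32) × 5/9 = 1607.78 °C = 1880.93 K.
T_m = 1031 °C → 1031 + 273.15 = 1304.15 K.
First-stage efficiency η₁ = 1 − T_m/T_H = 1 − 1304.15/1880.93 = 0.3066.
W₁ = η₁·Q_H = 0.3066 × 768 = 235.5 kW.

Ẇ₁ ≈ 235.5 kW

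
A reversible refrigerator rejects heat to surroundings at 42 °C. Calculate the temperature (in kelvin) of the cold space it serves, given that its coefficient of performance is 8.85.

T_H = 42 °C → 42 + 273.15 = 315.15 K.
COP_R = T_C/(T_H − T_C) ⇒ T_C = T_H·COP_R/(1 + COP_R) = 315.15 × 8.85/(1 + 8.85) = 283 K.

T_C ≈ 283 K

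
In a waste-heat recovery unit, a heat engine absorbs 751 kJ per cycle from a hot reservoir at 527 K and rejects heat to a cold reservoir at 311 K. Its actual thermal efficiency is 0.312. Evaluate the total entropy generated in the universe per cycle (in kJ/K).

ΔS_univ ≈ 0.236 kJ/K

W = η·Q_H = 0.312 × 751 = 234.3 kJ, so Q_C = Q_H − W = 516.7 kJ.
Entropy balance on the reservoirs: −Q_H/T_H = -1.425 kJ/K, +Q_C/T_C = 1.661 kJ/K.
ΔS_univ = −Q_H/T_H + Q_C/T_C = 0.236 kJ/K (> 0, since η = 0.312 < η_Carnot = 0.410).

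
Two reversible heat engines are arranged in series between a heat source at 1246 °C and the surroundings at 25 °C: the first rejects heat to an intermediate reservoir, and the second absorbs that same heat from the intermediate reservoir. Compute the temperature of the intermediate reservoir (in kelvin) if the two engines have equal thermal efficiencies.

T_H = 1246 °C → 1246 + 273.15 = 1519.15 K.
T_C = 25 °C → 25 + 273.15 = 298.15 K.
Equal efficiencies require 1 − T_m/T_H = 1 − T_C/T_m, i.e. T_m/T_H = T_C/T_m, so T_m = √(T_H·T_C) = √(1519.15 × 298.15) = 673 K.

T_m ≈ 673 K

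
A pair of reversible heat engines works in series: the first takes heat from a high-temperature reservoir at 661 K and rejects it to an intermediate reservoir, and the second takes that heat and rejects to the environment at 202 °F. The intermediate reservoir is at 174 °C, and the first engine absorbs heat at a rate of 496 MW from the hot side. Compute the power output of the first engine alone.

T_C = 202 °F → (202 − 32) × 5/9 = 94.44 °C = 367.59 K.
T_m = 174 °C → 174 + 273.15 = 447.15 K.
First-stage efficiency η₁ = 1 − T_m/T_H = 1 − 447.15/661.00 = 0.3235.
W₁ = η₁·Q_H = 0.3235 × 496 = 160 MW.

Ẇ₁ ≈ 160 MW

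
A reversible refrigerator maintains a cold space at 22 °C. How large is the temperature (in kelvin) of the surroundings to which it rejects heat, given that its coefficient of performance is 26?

T_H ≈ 307 K

T_C = 22 °C → 22 + 273.15 = 295.15 K.
COP_R = T_C/(T_H − T_C) ⇒ T_H = T_C·(1 + 1/COP_R) = 295.15 × (1 + 1/26) = 307 K.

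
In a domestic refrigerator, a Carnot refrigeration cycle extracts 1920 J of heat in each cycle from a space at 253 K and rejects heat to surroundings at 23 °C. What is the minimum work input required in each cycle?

T_H = 23 °C → 23 + 273.15 = 296.15 K.
COP_R = T_C/(T_H − T_C) = 253.00/43.15 = 5.8633.
W = Q_C/COP_R = 1920/5.8633 = 327.5 J.

W_in ≈ 327.5 J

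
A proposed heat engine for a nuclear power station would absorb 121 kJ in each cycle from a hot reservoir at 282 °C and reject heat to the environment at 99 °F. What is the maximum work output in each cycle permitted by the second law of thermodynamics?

T_H = 282 °C → 282 + 273.15 = 555.15 K.
T_C = 99 °F → (99 − 32) × 5/9 = 37.22 °C = 310.37 K.
The upper bound on efficiency is η_max = 1 − T_C/T_H = 1 − 310.37/555.15 = 0.4409.
W_max = η_max · Q_H = 0.4409 × 121 = 53.35 kJ.

W_max ≈ 53.35 kJ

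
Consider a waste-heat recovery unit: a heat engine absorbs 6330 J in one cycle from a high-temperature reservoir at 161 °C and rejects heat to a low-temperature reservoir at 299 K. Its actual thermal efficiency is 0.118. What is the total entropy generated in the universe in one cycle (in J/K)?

T_H = 161 °C → 161 + 273.15 = 434.15 K.
W = η·Q_H = 0.118 × 6330 = 746.9 J, so Q_C = Q_H − W = 5583 J.
Reservoir entropy changes: ΔS_H = −Q_H/T_H = −6330/434.15 = -14.58 J/K and ΔS_C = +Q_C/T_C = 5583/299.00 = 18.67 J/K.
ΔS_univ = −Q_H/T_H + Q_C/T_C = 4.09 J/K (> 0, since η = 0.118 < η_Carnot = 0.311).

ΔS_univ ≈ 4.09 J/K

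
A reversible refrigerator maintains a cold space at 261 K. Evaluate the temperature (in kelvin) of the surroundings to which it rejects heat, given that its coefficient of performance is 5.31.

T_H ≈ 310 K

COP_R = T_C/(T_H − T_C) ⇒ T_H = T_C·(1 + 1/COP_R) = 261.00 × (1 + 1/5.31) = 310 K.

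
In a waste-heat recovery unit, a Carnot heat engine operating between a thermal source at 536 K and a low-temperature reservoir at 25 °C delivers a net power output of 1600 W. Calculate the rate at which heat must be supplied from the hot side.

T_C = 25 °C → 25 + 273.15 = 298.15 K.
Since the cycle is reversible, η = 1 − T_C/T_H = 1 − 298.15/536.00 = 0.4438.
Q_H = W/η = 1600/0.4438 = 3610 W.

Q̇_H ≈ 3610 W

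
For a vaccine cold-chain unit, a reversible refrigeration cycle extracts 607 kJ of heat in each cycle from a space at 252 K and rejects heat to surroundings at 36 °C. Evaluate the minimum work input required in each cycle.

W_in ≈ 138 kJ

T_H = 36 °C → 36 + 273.15 = 309.15 K.
COP_R = T_C/(T_H − T_C) = 252.00/57.15 = 4.4094.
W = Q_C/COP_R = 607/4.4094 = 138 kJ.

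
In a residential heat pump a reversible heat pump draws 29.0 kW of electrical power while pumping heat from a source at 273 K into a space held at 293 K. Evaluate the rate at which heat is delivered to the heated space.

Q̇_H ≈ 424.9 kW

For a reversible heat pump, COP_HP = T_H/(T_H − T_C) = 293.00/20.00 = 14.6500.
Q_H = COP_HP · W = 14.6500 × 29.0 = 424.9 kW.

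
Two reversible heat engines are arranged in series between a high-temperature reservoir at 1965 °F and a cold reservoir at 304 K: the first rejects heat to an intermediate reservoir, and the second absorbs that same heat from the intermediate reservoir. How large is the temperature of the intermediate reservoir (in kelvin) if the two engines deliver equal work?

T_m ≈ 826 K

T_H = 1965 °F → (1965 − 32) × 5/9 = 1073.89 °C = 1347.04 K.
For reversible stages Q_m = Q_H·(T_m/T_H). Setting W₁ = Q_H(1 − T_m/T_H) equal to W₂ = Q_m(1 − T_C/T_m) = Q_H·(T_m − T_C)/T_H gives T_H − T_m = T_m − T_C, so T_m = (T_H + T_C)/2 = (1347.04 + 304.00)/2 = 826 K.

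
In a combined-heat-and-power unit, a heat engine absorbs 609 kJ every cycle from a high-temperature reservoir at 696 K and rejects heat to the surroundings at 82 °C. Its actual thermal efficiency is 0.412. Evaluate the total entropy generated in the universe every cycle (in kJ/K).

ΔS_univ ≈ 0.133 kJ/K

T_C = 82 °C → 82 + 273.15 = 355.15 K.
W = η·Q_H = 0.412 × 609 = 250.9 kJ, so Q_C = Q_H − W = 358.1 kJ.
Reservoir entropy changes: ΔS_H = −Q_H/T_H = −609/696.00 = -0.8750 kJ/K and ΔS_C = +Q_C/T_C = 358.1/355.15 = 1.008 kJ/K.
ΔS_univ = −Q_H/T_H + Q_C/T_C = 0.133 kJ/K (> 0, since η = 0.412 < η_Carnot = 0.490).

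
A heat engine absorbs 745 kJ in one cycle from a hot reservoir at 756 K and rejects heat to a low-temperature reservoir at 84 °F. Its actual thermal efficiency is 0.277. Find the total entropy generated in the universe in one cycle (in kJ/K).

T_C = 84 °F → (84 − 32) × 5/9 = 28.89 °C = 302.04 K.
W = η·Q_H = 0.277 × 745 = 206.4 kJ, so Q_C = Q_H − W = 538.6 kJ.
Reservoir entropy changes: ΔS_H = −Q_H/T_H = −745/756.00 = -0.9854 kJ/K and ΔS_C = +Q_C/T_C = 538.6/302.04 = 1.783 kJ/K.
ΔS_univ = −Q_H/T_H + Q_C/T_C = 0.798 kJ/K (> 0, since η = 0.277 < η_Carnot = 0.600).

ΔS_univ ≈ 0.798 kJ/K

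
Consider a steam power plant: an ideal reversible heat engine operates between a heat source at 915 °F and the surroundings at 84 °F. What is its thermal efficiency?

η ≈ 0.6045

T_H = 915 °F → (915 − 32) × 5/9 = 490.56 °C = 763.71 K.
T_C = 84 °F → (84 − 32) × 5/9 = 28.89 °C = 302.04 K.
Since the cycle is reversible, η = 1 − T_C/T_H = 1 − 302.04/763.71 = 0.6045.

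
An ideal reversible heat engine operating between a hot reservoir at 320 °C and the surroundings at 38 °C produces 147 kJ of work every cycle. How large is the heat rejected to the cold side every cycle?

T_H = 320 °C → 320 + 273.15 = 593.15 K.
T_C = 38 °C → 38 + 273.15 = 311.15 K.
Carnot efficiency: η = 1 − T_C/T_H = 1 − 311.15/593.15 = 0.4754.
Since Q_C/Q_H = T_C/T_H and Q_H = W/η, Q_C = W·T_C/(T_H − T_C) = 147 × 311.15/282.00 = 162 kJ.

Q_C ≈ 162 kJ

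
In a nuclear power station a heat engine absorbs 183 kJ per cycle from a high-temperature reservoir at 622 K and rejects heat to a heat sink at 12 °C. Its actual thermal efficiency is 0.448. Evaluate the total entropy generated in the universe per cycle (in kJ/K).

T_C = 12 °C → 12 + 273.15 = 285.15 K.
W = η·Q_H = 0.448 × 183 = 81.98 kJ, so Q_C = Q_H − W = 101.0 kJ.
The hot reservoir loses entropy Q_H/T_H = 183/622.00 = 0.2942 kJ/K; the cold reservoir gains Q_C/T_C = 101.0/285.15 = 0.3543 kJ/K.
ΔS_univ = −Q_H/T_H + Q_C/T_C = 0.06004 kJ/K (> 0, since η = 0.448 < η_Carnot = 0.542).

ΔS_univ ≈ 0.06004 kJ/K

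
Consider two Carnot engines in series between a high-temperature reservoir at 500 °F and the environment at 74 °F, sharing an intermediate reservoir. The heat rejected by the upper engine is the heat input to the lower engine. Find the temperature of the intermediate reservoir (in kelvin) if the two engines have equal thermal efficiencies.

T_m ≈ 397.6 K

T_H = 500 °F → (500 − 32) × 5/9 = 260.00 °C = 533.15 K.
T_C = 74 °F → (74 − 32) × 5/9 = 23.33 °C = 296.48 K.
Equal efficiencies require 1 − T_m/T_H = 1 − T_C/T_m, i.e. T_m/T_H = T_C/T_m, so T_m = √(T_H·T_C) = √(533.15 × 296.48) = 397.6 K.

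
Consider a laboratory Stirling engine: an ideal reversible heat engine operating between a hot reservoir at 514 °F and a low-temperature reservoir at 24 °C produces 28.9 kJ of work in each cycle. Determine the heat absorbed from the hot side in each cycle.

T_H = 514 °F → (514 − 32) × 5/9 = 267.78 °C = 540.93 K.
T_C = 24 °C → 24 + 273.15 = 297.15 K.
For a reversible engine, η = 1 − T_C/T_H = 1 − 297.15/540.93 = 0.4507.
Q_H = W/η = 28.9/0.4507 = 64.1 kJ.

Q_H ≈ 64.1 kJ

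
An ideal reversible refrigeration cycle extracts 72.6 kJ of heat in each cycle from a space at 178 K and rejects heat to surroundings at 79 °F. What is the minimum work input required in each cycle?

W_in ≈ 49.46 kJ

T_H = 79 °F → (79 − 32) × 5/9 = 26.11 °C = 299.26 K.
Carnot COP: COP_R = T_C/(T_H − T_C) = 178.00/121.26 = 1.4679.
W = Q_C/COP_R = 72.6/1.4679 = 49.46 kJ.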